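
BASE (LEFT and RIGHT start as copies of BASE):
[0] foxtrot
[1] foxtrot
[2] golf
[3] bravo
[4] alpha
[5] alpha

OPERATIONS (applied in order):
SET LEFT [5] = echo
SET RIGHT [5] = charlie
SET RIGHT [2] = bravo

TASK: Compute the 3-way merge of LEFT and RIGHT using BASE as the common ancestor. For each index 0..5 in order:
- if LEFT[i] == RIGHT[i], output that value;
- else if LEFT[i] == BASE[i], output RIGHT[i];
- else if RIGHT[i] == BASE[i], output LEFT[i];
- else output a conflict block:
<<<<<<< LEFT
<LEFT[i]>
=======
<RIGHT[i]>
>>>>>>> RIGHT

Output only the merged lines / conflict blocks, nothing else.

Answer: foxtrot
foxtrot
bravo
bravo
alpha
<<<<<<< LEFT
echo
=======
charlie
>>>>>>> RIGHT

Derivation:
Final LEFT:  [foxtrot, foxtrot, golf, bravo, alpha, echo]
Final RIGHT: [foxtrot, foxtrot, bravo, bravo, alpha, charlie]
i=0: L=foxtrot R=foxtrot -> agree -> foxtrot
i=1: L=foxtrot R=foxtrot -> agree -> foxtrot
i=2: L=golf=BASE, R=bravo -> take RIGHT -> bravo
i=3: L=bravo R=bravo -> agree -> bravo
i=4: L=alpha R=alpha -> agree -> alpha
i=5: BASE=alpha L=echo R=charlie all differ -> CONFLICT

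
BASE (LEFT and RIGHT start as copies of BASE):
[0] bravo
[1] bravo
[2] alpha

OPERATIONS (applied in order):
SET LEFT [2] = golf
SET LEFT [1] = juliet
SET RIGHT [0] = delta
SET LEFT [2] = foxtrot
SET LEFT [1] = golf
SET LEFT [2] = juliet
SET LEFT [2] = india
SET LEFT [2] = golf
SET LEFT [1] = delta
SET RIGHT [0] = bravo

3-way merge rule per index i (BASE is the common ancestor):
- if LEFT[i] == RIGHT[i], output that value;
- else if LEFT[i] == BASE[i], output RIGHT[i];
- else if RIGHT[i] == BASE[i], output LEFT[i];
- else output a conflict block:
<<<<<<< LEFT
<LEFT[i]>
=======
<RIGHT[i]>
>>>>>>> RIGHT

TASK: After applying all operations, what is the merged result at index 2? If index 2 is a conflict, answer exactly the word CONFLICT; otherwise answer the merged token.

Final LEFT:  [bravo, delta, golf]
Final RIGHT: [bravo, bravo, alpha]
i=0: L=bravo R=bravo -> agree -> bravo
i=1: L=delta, R=bravo=BASE -> take LEFT -> delta
i=2: L=golf, R=alpha=BASE -> take LEFT -> golf
Index 2 -> golf

Answer: golf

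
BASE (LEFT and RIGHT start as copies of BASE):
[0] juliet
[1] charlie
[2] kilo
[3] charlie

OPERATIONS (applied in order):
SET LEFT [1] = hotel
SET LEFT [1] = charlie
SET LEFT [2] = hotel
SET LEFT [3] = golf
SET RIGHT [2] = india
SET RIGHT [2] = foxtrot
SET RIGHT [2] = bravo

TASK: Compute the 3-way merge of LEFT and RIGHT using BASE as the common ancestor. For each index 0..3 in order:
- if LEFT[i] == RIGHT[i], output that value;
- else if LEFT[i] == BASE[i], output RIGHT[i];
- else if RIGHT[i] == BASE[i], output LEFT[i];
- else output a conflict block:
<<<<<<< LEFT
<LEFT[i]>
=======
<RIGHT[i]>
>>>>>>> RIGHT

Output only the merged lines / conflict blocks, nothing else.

Final LEFT:  [juliet, charlie, hotel, golf]
Final RIGHT: [juliet, charlie, bravo, charlie]
i=0: L=juliet R=juliet -> agree -> juliet
i=1: L=charlie R=charlie -> agree -> charlie
i=2: BASE=kilo L=hotel R=bravo all differ -> CONFLICT
i=3: L=golf, R=charlie=BASE -> take LEFT -> golf

Answer: juliet
charlie
<<<<<<< LEFT
hotel
=======
bravo
>>>>>>> RIGHT
golf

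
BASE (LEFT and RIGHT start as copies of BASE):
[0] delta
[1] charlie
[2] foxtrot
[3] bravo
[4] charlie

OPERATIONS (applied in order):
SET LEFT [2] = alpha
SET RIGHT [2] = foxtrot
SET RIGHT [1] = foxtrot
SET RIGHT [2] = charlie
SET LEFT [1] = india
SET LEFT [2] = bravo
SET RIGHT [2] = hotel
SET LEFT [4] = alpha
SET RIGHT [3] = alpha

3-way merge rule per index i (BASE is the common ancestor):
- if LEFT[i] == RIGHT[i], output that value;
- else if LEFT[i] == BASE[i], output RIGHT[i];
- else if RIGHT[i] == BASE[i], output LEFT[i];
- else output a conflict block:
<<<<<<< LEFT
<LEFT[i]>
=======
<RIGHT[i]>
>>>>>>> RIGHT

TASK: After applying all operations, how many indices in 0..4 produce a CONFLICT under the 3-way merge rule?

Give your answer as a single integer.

Answer: 2

Derivation:
Final LEFT:  [delta, india, bravo, bravo, alpha]
Final RIGHT: [delta, foxtrot, hotel, alpha, charlie]
i=0: L=delta R=delta -> agree -> delta
i=1: BASE=charlie L=india R=foxtrot all differ -> CONFLICT
i=2: BASE=foxtrot L=bravo R=hotel all differ -> CONFLICT
i=3: L=bravo=BASE, R=alpha -> take RIGHT -> alpha
i=4: L=alpha, R=charlie=BASE -> take LEFT -> alpha
Conflict count: 2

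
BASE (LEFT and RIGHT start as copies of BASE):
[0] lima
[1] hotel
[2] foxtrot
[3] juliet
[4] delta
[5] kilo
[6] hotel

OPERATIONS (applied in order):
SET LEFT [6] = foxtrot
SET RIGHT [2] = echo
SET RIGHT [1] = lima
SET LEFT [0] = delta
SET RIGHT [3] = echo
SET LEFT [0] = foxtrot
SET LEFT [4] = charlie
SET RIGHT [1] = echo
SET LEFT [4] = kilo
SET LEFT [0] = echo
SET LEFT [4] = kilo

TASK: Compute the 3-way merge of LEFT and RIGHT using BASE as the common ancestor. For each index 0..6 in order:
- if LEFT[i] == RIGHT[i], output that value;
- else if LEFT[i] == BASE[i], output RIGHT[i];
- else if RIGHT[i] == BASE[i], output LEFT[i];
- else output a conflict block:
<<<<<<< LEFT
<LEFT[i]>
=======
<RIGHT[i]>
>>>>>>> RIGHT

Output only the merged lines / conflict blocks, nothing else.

Answer: echo
echo
echo
echo
kilo
kilo
foxtrot

Derivation:
Final LEFT:  [echo, hotel, foxtrot, juliet, kilo, kilo, foxtrot]
Final RIGHT: [lima, echo, echo, echo, delta, kilo, hotel]
i=0: L=echo, R=lima=BASE -> take LEFT -> echo
i=1: L=hotel=BASE, R=echo -> take RIGHT -> echo
i=2: L=foxtrot=BASE, R=echo -> take RIGHT -> echo
i=3: L=juliet=BASE, R=echo -> take RIGHT -> echo
i=4: L=kilo, R=delta=BASE -> take LEFT -> kilo
i=5: L=kilo R=kilo -> agree -> kilo
i=6: L=foxtrot, R=hotel=BASE -> take LEFT -> foxtrot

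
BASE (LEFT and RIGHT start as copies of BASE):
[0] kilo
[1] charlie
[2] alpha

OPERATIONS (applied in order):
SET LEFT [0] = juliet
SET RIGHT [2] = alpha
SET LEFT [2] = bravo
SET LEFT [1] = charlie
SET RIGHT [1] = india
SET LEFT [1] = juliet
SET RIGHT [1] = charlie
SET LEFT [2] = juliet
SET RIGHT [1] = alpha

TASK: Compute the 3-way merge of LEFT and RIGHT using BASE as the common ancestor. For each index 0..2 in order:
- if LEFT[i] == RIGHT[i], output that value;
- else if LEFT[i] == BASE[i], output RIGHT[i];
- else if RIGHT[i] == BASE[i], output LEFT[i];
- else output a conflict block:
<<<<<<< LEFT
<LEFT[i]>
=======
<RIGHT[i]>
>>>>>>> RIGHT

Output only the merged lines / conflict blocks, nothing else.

Answer: juliet
<<<<<<< LEFT
juliet
=======
alpha
>>>>>>> RIGHT
juliet

Derivation:
Final LEFT:  [juliet, juliet, juliet]
Final RIGHT: [kilo, alpha, alpha]
i=0: L=juliet, R=kilo=BASE -> take LEFT -> juliet
i=1: BASE=charlie L=juliet R=alpha all differ -> CONFLICT
i=2: L=juliet, R=alpha=BASE -> take LEFT -> juliet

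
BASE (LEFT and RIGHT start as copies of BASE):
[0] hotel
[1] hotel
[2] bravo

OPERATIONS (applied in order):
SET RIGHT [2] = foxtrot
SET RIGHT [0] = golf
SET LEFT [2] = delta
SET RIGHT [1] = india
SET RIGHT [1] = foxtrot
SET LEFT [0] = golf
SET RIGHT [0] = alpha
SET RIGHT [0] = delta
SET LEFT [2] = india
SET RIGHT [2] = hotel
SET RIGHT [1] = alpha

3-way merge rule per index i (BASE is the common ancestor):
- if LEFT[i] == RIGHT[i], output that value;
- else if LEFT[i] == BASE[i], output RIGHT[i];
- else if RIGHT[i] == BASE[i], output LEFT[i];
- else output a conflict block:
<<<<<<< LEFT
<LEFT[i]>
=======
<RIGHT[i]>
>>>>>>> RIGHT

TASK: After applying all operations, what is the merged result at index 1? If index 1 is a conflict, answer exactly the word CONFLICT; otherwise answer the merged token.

Answer: alpha

Derivation:
Final LEFT:  [golf, hotel, india]
Final RIGHT: [delta, alpha, hotel]
i=0: BASE=hotel L=golf R=delta all differ -> CONFLICT
i=1: L=hotel=BASE, R=alpha -> take RIGHT -> alpha
i=2: BASE=bravo L=india R=hotel all differ -> CONFLICT
Index 1 -> alpha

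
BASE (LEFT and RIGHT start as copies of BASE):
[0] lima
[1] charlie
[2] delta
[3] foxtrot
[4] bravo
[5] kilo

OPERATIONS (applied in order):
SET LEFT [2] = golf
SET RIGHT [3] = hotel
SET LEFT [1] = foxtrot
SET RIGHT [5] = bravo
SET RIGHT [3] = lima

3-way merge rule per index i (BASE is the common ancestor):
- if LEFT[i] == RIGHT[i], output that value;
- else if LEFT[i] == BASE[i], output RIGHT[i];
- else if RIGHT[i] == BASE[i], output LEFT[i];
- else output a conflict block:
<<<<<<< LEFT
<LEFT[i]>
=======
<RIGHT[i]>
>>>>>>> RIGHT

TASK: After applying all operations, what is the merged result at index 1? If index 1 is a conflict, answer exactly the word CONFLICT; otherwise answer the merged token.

Final LEFT:  [lima, foxtrot, golf, foxtrot, bravo, kilo]
Final RIGHT: [lima, charlie, delta, lima, bravo, bravo]
i=0: L=lima R=lima -> agree -> lima
i=1: L=foxtrot, R=charlie=BASE -> take LEFT -> foxtrot
i=2: L=golf, R=delta=BASE -> take LEFT -> golf
i=3: L=foxtrot=BASE, R=lima -> take RIGHT -> lima
i=4: L=bravo R=bravo -> agree -> bravo
i=5: L=kilo=BASE, R=bravo -> take RIGHT -> bravo
Index 1 -> foxtrot

Answer: foxtrot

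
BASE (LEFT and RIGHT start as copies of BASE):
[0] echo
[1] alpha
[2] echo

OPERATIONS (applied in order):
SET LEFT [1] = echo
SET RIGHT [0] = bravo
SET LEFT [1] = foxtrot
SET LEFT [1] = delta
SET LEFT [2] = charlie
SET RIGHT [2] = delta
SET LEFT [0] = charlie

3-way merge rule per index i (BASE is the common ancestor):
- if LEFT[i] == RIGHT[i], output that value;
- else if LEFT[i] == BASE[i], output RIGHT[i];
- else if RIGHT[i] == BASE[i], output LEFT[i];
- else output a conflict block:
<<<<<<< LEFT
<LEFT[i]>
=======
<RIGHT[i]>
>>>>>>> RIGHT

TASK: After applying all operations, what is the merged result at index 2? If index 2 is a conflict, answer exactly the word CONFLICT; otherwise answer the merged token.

Final LEFT:  [charlie, delta, charlie]
Final RIGHT: [bravo, alpha, delta]
i=0: BASE=echo L=charlie R=bravo all differ -> CONFLICT
i=1: L=delta, R=alpha=BASE -> take LEFT -> delta
i=2: BASE=echo L=charlie R=delta all differ -> CONFLICT
Index 2 -> CONFLICT

Answer: CONFLICT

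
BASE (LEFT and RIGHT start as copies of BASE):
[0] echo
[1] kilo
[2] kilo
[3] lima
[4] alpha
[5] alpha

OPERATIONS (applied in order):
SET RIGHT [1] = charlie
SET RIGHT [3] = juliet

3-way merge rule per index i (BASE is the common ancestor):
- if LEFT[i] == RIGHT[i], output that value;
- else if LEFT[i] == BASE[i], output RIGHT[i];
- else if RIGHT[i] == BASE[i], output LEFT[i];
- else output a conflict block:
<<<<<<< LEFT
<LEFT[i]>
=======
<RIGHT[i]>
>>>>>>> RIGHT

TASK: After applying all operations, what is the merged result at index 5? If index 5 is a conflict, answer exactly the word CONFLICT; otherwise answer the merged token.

Answer: alpha

Derivation:
Final LEFT:  [echo, kilo, kilo, lima, alpha, alpha]
Final RIGHT: [echo, charlie, kilo, juliet, alpha, alpha]
i=0: L=echo R=echo -> agree -> echo
i=1: L=kilo=BASE, R=charlie -> take RIGHT -> charlie
i=2: L=kilo R=kilo -> agree -> kilo
i=3: L=lima=BASE, R=juliet -> take RIGHT -> juliet
i=4: L=alpha R=alpha -> agree -> alpha
i=5: L=alpha R=alpha -> agree -> alpha
Index 5 -> alpha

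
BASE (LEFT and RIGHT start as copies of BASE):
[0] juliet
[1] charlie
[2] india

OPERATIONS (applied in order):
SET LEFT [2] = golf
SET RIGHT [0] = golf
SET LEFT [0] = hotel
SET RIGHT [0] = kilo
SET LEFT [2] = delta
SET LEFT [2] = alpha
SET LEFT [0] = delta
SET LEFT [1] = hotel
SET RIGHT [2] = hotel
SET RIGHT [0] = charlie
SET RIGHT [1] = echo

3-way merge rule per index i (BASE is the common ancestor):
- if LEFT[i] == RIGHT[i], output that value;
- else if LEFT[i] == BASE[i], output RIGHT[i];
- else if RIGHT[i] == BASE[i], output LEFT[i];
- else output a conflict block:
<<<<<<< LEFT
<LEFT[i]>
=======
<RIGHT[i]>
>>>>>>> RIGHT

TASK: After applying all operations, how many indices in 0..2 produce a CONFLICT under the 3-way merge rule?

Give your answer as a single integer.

Final LEFT:  [delta, hotel, alpha]
Final RIGHT: [charlie, echo, hotel]
i=0: BASE=juliet L=delta R=charlie all differ -> CONFLICT
i=1: BASE=charlie L=hotel R=echo all differ -> CONFLICT
i=2: BASE=india L=alpha R=hotel all differ -> CONFLICT
Conflict count: 3

Answer: 3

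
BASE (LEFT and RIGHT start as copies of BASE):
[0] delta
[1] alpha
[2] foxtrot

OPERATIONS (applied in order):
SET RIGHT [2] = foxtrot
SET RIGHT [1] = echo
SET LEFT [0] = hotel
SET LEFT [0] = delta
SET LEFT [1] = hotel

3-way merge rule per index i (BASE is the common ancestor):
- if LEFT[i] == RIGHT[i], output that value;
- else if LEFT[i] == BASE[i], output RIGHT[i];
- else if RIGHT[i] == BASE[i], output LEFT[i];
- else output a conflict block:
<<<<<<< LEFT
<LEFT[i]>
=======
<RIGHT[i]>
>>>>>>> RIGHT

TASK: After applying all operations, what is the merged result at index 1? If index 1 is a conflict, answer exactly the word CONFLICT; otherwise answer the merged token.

Answer: CONFLICT

Derivation:
Final LEFT:  [delta, hotel, foxtrot]
Final RIGHT: [delta, echo, foxtrot]
i=0: L=delta R=delta -> agree -> delta
i=1: BASE=alpha L=hotel R=echo all differ -> CONFLICT
i=2: L=foxtrot R=foxtrot -> agree -> foxtrot
Index 1 -> CONFLICT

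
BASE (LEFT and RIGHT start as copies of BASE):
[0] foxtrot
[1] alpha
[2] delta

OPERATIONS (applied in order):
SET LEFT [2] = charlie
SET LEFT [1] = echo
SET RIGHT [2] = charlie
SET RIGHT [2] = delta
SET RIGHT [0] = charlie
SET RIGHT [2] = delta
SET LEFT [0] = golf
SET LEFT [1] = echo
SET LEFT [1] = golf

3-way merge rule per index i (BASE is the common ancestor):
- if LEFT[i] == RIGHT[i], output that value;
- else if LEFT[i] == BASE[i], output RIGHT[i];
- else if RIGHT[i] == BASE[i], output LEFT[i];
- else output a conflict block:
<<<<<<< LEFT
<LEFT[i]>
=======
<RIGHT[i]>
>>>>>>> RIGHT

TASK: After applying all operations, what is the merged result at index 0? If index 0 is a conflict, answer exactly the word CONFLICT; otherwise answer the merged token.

Final LEFT:  [golf, golf, charlie]
Final RIGHT: [charlie, alpha, delta]
i=0: BASE=foxtrot L=golf R=charlie all differ -> CONFLICT
i=1: L=golf, R=alpha=BASE -> take LEFT -> golf
i=2: L=charlie, R=delta=BASE -> take LEFT -> charlie
Index 0 -> CONFLICT

Answer: CONFLICT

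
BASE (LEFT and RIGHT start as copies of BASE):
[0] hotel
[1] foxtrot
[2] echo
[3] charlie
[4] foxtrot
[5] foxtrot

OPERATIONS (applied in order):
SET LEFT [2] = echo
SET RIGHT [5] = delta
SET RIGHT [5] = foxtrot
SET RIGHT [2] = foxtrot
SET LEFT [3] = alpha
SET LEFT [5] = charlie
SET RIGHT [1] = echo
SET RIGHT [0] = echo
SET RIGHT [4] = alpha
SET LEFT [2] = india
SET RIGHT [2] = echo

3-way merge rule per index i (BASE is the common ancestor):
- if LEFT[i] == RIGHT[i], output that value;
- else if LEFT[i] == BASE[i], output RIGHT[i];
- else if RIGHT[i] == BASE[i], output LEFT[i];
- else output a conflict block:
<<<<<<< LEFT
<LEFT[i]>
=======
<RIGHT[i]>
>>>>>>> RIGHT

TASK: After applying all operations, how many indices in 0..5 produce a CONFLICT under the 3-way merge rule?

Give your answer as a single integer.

Answer: 0

Derivation:
Final LEFT:  [hotel, foxtrot, india, alpha, foxtrot, charlie]
Final RIGHT: [echo, echo, echo, charlie, alpha, foxtrot]
i=0: L=hotel=BASE, R=echo -> take RIGHT -> echo
i=1: L=foxtrot=BASE, R=echo -> take RIGHT -> echo
i=2: L=india, R=echo=BASE -> take LEFT -> india
i=3: L=alpha, R=charlie=BASE -> take LEFT -> alpha
i=4: L=foxtrot=BASE, R=alpha -> take RIGHT -> alpha
i=5: L=charlie, R=foxtrot=BASE -> take LEFT -> charlie
Conflict count: 0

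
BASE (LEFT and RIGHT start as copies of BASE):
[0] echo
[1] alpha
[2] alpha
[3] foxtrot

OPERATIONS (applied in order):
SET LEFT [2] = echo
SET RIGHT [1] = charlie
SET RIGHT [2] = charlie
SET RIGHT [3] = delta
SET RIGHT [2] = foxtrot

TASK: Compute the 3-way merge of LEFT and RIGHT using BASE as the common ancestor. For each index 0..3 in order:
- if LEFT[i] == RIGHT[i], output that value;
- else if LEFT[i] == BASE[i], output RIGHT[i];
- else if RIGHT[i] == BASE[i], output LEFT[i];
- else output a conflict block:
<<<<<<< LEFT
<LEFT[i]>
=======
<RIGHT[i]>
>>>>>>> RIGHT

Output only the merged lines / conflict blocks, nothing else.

Final LEFT:  [echo, alpha, echo, foxtrot]
Final RIGHT: [echo, charlie, foxtrot, delta]
i=0: L=echo R=echo -> agree -> echo
i=1: L=alpha=BASE, R=charlie -> take RIGHT -> charlie
i=2: BASE=alpha L=echo R=foxtrot all differ -> CONFLICT
i=3: L=foxtrot=BASE, R=delta -> take RIGHT -> delta

Answer: echo
charlie
<<<<<<< LEFT
echo
=======
foxtrot
>>>>>>> RIGHT
delta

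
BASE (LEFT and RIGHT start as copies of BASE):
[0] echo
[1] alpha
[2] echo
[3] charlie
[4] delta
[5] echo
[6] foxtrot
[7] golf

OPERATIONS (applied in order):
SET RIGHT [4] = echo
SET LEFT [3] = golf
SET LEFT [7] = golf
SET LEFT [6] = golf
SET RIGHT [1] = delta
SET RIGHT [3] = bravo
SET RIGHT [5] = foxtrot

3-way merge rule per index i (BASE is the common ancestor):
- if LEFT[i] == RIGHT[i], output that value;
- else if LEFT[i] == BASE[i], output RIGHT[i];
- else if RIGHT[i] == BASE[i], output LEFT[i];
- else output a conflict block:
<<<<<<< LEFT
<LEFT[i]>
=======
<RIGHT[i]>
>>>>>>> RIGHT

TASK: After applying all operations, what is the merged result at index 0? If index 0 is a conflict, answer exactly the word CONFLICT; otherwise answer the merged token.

Final LEFT:  [echo, alpha, echo, golf, delta, echo, golf, golf]
Final RIGHT: [echo, delta, echo, bravo, echo, foxtrot, foxtrot, golf]
i=0: L=echo R=echo -> agree -> echo
i=1: L=alpha=BASE, R=delta -> take RIGHT -> delta
i=2: L=echo R=echo -> agree -> echo
i=3: BASE=charlie L=golf R=bravo all differ -> CONFLICT
i=4: L=delta=BASE, R=echo -> take RIGHT -> echo
i=5: L=echo=BASE, R=foxtrot -> take RIGHT -> foxtrot
i=6: L=golf, R=foxtrot=BASE -> take LEFT -> golf
i=7: L=golf R=golf -> agree -> golf
Index 0 -> echo

Answer: echo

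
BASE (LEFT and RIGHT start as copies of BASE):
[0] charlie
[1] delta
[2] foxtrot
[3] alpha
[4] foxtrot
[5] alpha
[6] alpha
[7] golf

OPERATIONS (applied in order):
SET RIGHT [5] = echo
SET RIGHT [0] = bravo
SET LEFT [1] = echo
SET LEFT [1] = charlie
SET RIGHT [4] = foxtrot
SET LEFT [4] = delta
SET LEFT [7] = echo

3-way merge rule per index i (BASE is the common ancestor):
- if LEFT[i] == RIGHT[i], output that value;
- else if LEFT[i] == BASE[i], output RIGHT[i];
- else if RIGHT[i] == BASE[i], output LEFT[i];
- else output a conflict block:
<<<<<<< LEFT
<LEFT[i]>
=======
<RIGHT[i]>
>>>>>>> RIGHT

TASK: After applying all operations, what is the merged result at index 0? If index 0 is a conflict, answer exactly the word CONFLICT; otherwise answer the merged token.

Answer: bravo

Derivation:
Final LEFT:  [charlie, charlie, foxtrot, alpha, delta, alpha, alpha, echo]
Final RIGHT: [bravo, delta, foxtrot, alpha, foxtrot, echo, alpha, golf]
i=0: L=charlie=BASE, R=bravo -> take RIGHT -> bravo
i=1: L=charlie, R=delta=BASE -> take LEFT -> charlie
i=2: L=foxtrot R=foxtrot -> agree -> foxtrot
i=3: L=alpha R=alpha -> agree -> alpha
i=4: L=delta, R=foxtrot=BASE -> take LEFT -> delta
i=5: L=alpha=BASE, R=echo -> take RIGHT -> echo
i=6: L=alpha R=alpha -> agree -> alpha
i=7: L=echo, R=golf=BASE -> take LEFT -> echo
Index 0 -> bravo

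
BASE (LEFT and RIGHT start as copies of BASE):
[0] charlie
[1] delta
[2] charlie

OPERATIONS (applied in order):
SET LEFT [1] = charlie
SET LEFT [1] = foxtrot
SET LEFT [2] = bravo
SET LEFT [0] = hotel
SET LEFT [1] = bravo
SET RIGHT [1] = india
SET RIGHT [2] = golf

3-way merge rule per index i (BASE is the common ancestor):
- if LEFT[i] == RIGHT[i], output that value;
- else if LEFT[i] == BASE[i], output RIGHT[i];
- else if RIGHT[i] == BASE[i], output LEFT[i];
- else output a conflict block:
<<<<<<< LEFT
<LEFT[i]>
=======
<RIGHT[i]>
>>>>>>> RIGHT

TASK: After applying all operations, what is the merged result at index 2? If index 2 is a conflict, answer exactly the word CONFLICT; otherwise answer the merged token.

Final LEFT:  [hotel, bravo, bravo]
Final RIGHT: [charlie, india, golf]
i=0: L=hotel, R=charlie=BASE -> take LEFT -> hotel
i=1: BASE=delta L=bravo R=india all differ -> CONFLICT
i=2: BASE=charlie L=bravo R=golf all differ -> CONFLICT
Index 2 -> CONFLICT

Answer: CONFLICT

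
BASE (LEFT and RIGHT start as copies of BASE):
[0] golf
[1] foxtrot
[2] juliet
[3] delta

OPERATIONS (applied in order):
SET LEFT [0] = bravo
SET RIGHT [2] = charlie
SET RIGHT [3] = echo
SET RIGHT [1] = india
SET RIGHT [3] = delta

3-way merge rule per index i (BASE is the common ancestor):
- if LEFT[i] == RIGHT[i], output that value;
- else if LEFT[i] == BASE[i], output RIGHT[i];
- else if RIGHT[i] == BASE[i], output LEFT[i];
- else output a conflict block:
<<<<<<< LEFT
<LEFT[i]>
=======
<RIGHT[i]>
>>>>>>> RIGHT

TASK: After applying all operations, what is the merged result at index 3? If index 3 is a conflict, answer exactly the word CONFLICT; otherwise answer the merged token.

Answer: delta

Derivation:
Final LEFT:  [bravo, foxtrot, juliet, delta]
Final RIGHT: [golf, india, charlie, delta]
i=0: L=bravo, R=golf=BASE -> take LEFT -> bravo
i=1: L=foxtrot=BASE, R=india -> take RIGHT -> india
i=2: L=juliet=BASE, R=charlie -> take RIGHT -> charlie
i=3: L=delta R=delta -> agree -> delta
Index 3 -> delta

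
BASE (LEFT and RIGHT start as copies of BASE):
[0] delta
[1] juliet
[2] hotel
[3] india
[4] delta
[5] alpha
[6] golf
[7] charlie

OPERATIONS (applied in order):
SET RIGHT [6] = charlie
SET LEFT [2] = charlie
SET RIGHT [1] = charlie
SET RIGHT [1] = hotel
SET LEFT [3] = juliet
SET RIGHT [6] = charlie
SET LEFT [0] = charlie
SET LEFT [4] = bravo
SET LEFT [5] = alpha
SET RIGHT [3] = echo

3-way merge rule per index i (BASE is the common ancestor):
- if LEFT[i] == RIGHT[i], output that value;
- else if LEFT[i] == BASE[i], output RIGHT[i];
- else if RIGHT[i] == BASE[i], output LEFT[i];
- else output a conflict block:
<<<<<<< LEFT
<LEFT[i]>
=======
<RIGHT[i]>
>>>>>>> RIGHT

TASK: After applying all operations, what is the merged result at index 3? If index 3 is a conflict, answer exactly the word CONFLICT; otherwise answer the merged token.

Final LEFT:  [charlie, juliet, charlie, juliet, bravo, alpha, golf, charlie]
Final RIGHT: [delta, hotel, hotel, echo, delta, alpha, charlie, charlie]
i=0: L=charlie, R=delta=BASE -> take LEFT -> charlie
i=1: L=juliet=BASE, R=hotel -> take RIGHT -> hotel
i=2: L=charlie, R=hotel=BASE -> take LEFT -> charlie
i=3: BASE=india L=juliet R=echo all differ -> CONFLICT
i=4: L=bravo, R=delta=BASE -> take LEFT -> bravo
i=5: L=alpha R=alpha -> agree -> alpha
i=6: L=golf=BASE, R=charlie -> take RIGHT -> charlie
i=7: L=charlie R=charlie -> agree -> charlie
Index 3 -> CONFLICT

Answer: CONFLICT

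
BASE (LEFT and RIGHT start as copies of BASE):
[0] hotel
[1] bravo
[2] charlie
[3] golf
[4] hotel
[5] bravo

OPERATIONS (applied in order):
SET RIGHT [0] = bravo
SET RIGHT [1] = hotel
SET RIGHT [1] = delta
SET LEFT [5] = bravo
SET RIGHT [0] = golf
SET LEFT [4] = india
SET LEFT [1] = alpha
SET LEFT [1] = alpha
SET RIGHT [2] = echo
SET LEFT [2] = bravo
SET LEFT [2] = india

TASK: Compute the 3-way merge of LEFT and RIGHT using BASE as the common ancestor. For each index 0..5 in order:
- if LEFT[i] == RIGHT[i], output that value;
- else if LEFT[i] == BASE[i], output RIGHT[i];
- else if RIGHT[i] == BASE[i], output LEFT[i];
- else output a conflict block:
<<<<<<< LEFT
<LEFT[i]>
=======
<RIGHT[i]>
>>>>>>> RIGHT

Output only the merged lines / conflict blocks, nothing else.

Final LEFT:  [hotel, alpha, india, golf, india, bravo]
Final RIGHT: [golf, delta, echo, golf, hotel, bravo]
i=0: L=hotel=BASE, R=golf -> take RIGHT -> golf
i=1: BASE=bravo L=alpha R=delta all differ -> CONFLICT
i=2: BASE=charlie L=india R=echo all differ -> CONFLICT
i=3: L=golf R=golf -> agree -> golf
i=4: L=india, R=hotel=BASE -> take LEFT -> india
i=5: L=bravo R=bravo -> agree -> bravo

Answer: golf
<<<<<<< LEFT
alpha
=======
delta
>>>>>>> RIGHT
<<<<<<< LEFT
india
=======
echo
>>>>>>> RIGHT
golf
india
bravo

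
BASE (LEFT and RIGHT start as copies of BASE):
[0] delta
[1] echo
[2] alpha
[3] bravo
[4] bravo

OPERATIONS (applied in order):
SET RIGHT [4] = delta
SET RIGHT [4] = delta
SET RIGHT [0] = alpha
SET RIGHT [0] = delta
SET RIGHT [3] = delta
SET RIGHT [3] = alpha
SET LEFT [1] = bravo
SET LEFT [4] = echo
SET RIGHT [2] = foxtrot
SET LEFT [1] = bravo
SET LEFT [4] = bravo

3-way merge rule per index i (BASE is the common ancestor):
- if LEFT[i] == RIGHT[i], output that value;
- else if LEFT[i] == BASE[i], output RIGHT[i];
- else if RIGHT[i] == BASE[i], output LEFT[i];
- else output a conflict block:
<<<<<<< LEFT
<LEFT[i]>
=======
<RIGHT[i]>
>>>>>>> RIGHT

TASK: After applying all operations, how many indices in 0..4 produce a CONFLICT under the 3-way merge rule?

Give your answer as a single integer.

Final LEFT:  [delta, bravo, alpha, bravo, bravo]
Final RIGHT: [delta, echo, foxtrot, alpha, delta]
i=0: L=delta R=delta -> agree -> delta
i=1: L=bravo, R=echo=BASE -> take LEFT -> bravo
i=2: L=alpha=BASE, R=foxtrot -> take RIGHT -> foxtrot
i=3: L=bravo=BASE, R=alpha -> take RIGHT -> alpha
i=4: L=bravo=BASE, R=delta -> take RIGHT -> delta
Conflict count: 0

Answer: 0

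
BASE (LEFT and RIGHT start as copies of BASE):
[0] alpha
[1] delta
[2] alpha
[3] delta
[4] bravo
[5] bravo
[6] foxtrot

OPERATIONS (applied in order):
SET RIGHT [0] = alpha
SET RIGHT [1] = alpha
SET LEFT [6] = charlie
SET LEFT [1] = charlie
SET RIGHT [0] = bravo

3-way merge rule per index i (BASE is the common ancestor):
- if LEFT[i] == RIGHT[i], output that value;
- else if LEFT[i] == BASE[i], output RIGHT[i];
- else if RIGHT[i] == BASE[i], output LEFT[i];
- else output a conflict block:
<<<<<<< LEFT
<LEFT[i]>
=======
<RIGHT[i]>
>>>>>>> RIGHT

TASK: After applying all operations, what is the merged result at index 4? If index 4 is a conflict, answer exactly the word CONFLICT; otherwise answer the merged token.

Answer: bravo

Derivation:
Final LEFT:  [alpha, charlie, alpha, delta, bravo, bravo, charlie]
Final RIGHT: [bravo, alpha, alpha, delta, bravo, bravo, foxtrot]
i=0: L=alpha=BASE, R=bravo -> take RIGHT -> bravo
i=1: BASE=delta L=charlie R=alpha all differ -> CONFLICT
i=2: L=alpha R=alpha -> agree -> alpha
i=3: L=delta R=delta -> agree -> delta
i=4: L=bravo R=bravo -> agree -> bravo
i=5: L=bravo R=bravo -> agree -> bravo
i=6: L=charlie, R=foxtrot=BASE -> take LEFT -> charlie
Index 4 -> bravo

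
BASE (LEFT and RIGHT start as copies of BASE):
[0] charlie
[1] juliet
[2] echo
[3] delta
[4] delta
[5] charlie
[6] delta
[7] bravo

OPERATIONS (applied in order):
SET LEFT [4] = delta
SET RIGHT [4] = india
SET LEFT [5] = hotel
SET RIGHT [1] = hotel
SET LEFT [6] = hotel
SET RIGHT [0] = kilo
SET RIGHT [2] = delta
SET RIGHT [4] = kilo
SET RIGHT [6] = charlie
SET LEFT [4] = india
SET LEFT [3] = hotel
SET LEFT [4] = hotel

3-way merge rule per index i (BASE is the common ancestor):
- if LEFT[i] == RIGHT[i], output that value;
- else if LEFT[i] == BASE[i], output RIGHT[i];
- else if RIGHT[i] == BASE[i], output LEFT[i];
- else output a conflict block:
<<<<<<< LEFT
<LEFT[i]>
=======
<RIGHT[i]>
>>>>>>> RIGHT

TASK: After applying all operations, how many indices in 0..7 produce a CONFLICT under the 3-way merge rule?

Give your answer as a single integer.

Final LEFT:  [charlie, juliet, echo, hotel, hotel, hotel, hotel, bravo]
Final RIGHT: [kilo, hotel, delta, delta, kilo, charlie, charlie, bravo]
i=0: L=charlie=BASE, R=kilo -> take RIGHT -> kilo
i=1: L=juliet=BASE, R=hotel -> take RIGHT -> hotel
i=2: L=echo=BASE, R=delta -> take RIGHT -> delta
i=3: L=hotel, R=delta=BASE -> take LEFT -> hotel
i=4: BASE=delta L=hotel R=kilo all differ -> CONFLICT
i=5: L=hotel, R=charlie=BASE -> take LEFT -> hotel
i=6: BASE=delta L=hotel R=charlie all differ -> CONFLICT
i=7: L=bravo R=bravo -> agree -> bravo
Conflict count: 2

Answer: 2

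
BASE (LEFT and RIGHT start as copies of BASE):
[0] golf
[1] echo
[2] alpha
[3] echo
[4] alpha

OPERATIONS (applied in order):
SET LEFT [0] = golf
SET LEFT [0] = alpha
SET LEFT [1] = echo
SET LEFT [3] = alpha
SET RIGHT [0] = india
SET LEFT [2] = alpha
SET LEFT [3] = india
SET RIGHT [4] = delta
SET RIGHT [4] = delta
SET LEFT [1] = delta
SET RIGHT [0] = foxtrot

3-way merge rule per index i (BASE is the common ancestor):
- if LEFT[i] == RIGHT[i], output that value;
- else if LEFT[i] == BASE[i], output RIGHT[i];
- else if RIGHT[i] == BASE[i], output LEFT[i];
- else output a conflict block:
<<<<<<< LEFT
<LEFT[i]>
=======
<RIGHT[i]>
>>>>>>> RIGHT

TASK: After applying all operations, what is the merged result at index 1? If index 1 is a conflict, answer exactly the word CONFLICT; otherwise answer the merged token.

Final LEFT:  [alpha, delta, alpha, india, alpha]
Final RIGHT: [foxtrot, echo, alpha, echo, delta]
i=0: BASE=golf L=alpha R=foxtrot all differ -> CONFLICT
i=1: L=delta, R=echo=BASE -> take LEFT -> delta
i=2: L=alpha R=alpha -> agree -> alpha
i=3: L=india, R=echo=BASE -> take LEFT -> india
i=4: L=alpha=BASE, R=delta -> take RIGHT -> delta
Index 1 -> delta

Answer: delta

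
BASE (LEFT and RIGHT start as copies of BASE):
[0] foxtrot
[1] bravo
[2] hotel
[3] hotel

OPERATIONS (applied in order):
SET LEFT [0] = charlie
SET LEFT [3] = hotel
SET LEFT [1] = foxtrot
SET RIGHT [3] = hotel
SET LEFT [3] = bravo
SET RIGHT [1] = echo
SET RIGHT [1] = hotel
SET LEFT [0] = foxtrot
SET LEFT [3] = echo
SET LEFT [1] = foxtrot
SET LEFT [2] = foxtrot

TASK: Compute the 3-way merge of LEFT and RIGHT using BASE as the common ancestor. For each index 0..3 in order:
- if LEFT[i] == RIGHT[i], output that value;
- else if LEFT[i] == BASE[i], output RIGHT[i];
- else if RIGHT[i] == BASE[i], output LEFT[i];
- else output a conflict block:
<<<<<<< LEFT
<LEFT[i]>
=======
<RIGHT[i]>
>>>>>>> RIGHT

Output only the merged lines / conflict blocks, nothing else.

Answer: foxtrot
<<<<<<< LEFT
foxtrot
=======
hotel
>>>>>>> RIGHT
foxtrot
echo

Derivation:
Final LEFT:  [foxtrot, foxtrot, foxtrot, echo]
Final RIGHT: [foxtrot, hotel, hotel, hotel]
i=0: L=foxtrot R=foxtrot -> agree -> foxtrot
i=1: BASE=bravo L=foxtrot R=hotel all differ -> CONFLICT
i=2: L=foxtrot, R=hotel=BASE -> take LEFT -> foxtrot
i=3: L=echo, R=hotel=BASE -> take LEFT -> echo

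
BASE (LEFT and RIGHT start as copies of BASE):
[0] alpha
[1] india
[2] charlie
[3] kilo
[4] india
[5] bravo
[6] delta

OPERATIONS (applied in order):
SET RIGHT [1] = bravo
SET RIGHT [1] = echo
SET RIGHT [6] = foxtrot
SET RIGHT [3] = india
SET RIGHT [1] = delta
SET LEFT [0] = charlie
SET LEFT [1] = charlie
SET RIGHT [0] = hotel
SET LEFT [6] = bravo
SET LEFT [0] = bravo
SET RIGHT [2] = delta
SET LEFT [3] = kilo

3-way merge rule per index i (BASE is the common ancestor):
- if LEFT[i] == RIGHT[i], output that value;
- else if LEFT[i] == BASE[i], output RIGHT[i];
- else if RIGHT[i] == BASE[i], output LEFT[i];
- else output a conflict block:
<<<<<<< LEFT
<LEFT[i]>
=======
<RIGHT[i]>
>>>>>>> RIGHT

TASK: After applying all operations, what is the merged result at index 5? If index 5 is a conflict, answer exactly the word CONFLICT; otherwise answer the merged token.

Final LEFT:  [bravo, charlie, charlie, kilo, india, bravo, bravo]
Final RIGHT: [hotel, delta, delta, india, india, bravo, foxtrot]
i=0: BASE=alpha L=bravo R=hotel all differ -> CONFLICT
i=1: BASE=india L=charlie R=delta all differ -> CONFLICT
i=2: L=charlie=BASE, R=delta -> take RIGHT -> delta
i=3: L=kilo=BASE, R=india -> take RIGHT -> india
i=4: L=india R=india -> agree -> india
i=5: L=bravo R=bravo -> agree -> bravo
i=6: BASE=delta L=bravo R=foxtrot all differ -> CONFLICT
Index 5 -> bravo

Answer: bravo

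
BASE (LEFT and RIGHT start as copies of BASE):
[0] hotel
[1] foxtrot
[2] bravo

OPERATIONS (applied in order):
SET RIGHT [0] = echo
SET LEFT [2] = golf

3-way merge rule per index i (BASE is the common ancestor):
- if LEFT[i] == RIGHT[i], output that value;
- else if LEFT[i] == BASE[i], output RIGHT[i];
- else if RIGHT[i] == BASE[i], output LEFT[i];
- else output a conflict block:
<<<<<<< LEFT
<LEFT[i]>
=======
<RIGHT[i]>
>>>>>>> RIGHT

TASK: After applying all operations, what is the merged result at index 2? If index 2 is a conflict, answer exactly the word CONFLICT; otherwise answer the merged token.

Final LEFT:  [hotel, foxtrot, golf]
Final RIGHT: [echo, foxtrot, bravo]
i=0: L=hotel=BASE, R=echo -> take RIGHT -> echo
i=1: L=foxtrot R=foxtrot -> agree -> foxtrot
i=2: L=golf, R=bravo=BASE -> take LEFT -> golf
Index 2 -> golf

Answer: golf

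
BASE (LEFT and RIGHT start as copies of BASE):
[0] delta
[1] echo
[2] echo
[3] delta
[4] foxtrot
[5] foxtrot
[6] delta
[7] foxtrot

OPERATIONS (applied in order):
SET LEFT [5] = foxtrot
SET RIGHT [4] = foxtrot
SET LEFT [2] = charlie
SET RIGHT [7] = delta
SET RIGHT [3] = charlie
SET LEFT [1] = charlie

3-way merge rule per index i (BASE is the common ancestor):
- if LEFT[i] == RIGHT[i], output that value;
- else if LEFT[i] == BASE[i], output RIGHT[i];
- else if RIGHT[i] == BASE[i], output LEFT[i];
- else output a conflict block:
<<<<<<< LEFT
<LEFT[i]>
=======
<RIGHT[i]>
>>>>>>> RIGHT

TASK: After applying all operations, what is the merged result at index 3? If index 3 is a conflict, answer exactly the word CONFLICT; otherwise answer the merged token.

Answer: charlie

Derivation:
Final LEFT:  [delta, charlie, charlie, delta, foxtrot, foxtrot, delta, foxtrot]
Final RIGHT: [delta, echo, echo, charlie, foxtrot, foxtrot, delta, delta]
i=0: L=delta R=delta -> agree -> delta
i=1: L=charlie, R=echo=BASE -> take LEFT -> charlie
i=2: L=charlie, R=echo=BASE -> take LEFT -> charlie
i=3: L=delta=BASE, R=charlie -> take RIGHT -> charlie
i=4: L=foxtrot R=foxtrot -> agree -> foxtrot
i=5: L=foxtrot R=foxtrot -> agree -> foxtrot
i=6: L=delta R=delta -> agree -> delta
i=7: L=foxtrot=BASE, R=delta -> take RIGHT -> delta
Index 3 -> charlie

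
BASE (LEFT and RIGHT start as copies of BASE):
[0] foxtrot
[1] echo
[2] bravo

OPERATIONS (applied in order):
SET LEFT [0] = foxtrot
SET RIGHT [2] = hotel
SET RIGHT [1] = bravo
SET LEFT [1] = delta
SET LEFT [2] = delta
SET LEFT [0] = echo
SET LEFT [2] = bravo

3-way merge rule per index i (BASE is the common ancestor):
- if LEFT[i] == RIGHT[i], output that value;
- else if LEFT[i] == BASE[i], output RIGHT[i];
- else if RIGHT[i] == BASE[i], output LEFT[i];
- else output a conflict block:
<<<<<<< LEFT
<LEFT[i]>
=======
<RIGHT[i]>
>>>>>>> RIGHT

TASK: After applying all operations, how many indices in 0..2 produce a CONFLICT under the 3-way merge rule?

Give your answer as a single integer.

Answer: 1

Derivation:
Final LEFT:  [echo, delta, bravo]
Final RIGHT: [foxtrot, bravo, hotel]
i=0: L=echo, R=foxtrot=BASE -> take LEFT -> echo
i=1: BASE=echo L=delta R=bravo all differ -> CONFLICT
i=2: L=bravo=BASE, R=hotel -> take RIGHT -> hotel
Conflict count: 1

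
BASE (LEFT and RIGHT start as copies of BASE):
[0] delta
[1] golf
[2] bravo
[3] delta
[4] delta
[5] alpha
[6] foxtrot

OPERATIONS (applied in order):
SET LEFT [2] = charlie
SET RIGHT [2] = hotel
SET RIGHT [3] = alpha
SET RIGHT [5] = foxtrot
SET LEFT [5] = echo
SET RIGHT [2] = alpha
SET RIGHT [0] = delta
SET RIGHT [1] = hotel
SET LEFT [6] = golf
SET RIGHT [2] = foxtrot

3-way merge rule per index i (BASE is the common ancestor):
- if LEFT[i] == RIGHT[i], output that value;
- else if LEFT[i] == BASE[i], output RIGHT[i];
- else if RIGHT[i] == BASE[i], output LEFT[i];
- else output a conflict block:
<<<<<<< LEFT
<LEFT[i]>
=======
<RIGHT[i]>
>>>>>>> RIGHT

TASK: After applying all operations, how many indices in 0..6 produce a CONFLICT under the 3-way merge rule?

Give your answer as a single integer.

Final LEFT:  [delta, golf, charlie, delta, delta, echo, golf]
Final RIGHT: [delta, hotel, foxtrot, alpha, delta, foxtrot, foxtrot]
i=0: L=delta R=delta -> agree -> delta
i=1: L=golf=BASE, R=hotel -> take RIGHT -> hotel
i=2: BASE=bravo L=charlie R=foxtrot all differ -> CONFLICT
i=3: L=delta=BASE, R=alpha -> take RIGHT -> alpha
i=4: L=delta R=delta -> agree -> delta
i=5: BASE=alpha L=echo R=foxtrot all differ -> CONFLICT
i=6: L=golf, R=foxtrot=BASE -> take LEFT -> golf
Conflict count: 2

Answer: 2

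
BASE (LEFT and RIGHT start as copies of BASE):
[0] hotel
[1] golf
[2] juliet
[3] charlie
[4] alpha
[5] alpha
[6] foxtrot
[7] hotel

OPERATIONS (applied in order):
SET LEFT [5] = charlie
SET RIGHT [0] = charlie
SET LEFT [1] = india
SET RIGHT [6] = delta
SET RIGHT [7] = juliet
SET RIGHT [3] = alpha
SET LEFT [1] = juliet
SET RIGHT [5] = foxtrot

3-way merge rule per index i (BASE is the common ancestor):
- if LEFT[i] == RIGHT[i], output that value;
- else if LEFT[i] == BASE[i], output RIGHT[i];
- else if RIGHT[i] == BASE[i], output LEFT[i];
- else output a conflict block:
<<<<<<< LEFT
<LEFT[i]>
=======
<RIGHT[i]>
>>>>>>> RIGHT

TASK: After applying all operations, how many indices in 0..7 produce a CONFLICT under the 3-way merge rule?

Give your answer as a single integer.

Answer: 1

Derivation:
Final LEFT:  [hotel, juliet, juliet, charlie, alpha, charlie, foxtrot, hotel]
Final RIGHT: [charlie, golf, juliet, alpha, alpha, foxtrot, delta, juliet]
i=0: L=hotel=BASE, R=charlie -> take RIGHT -> charlie
i=1: L=juliet, R=golf=BASE -> take LEFT -> juliet
i=2: L=juliet R=juliet -> agree -> juliet
i=3: L=charlie=BASE, R=alpha -> take RIGHT -> alpha
i=4: L=alpha R=alpha -> agree -> alpha
i=5: BASE=alpha L=charlie R=foxtrot all differ -> CONFLICT
i=6: L=foxtrot=BASE, R=delta -> take RIGHT -> delta
i=7: L=hotel=BASE, R=juliet -> take RIGHT -> juliet
Conflict count: 1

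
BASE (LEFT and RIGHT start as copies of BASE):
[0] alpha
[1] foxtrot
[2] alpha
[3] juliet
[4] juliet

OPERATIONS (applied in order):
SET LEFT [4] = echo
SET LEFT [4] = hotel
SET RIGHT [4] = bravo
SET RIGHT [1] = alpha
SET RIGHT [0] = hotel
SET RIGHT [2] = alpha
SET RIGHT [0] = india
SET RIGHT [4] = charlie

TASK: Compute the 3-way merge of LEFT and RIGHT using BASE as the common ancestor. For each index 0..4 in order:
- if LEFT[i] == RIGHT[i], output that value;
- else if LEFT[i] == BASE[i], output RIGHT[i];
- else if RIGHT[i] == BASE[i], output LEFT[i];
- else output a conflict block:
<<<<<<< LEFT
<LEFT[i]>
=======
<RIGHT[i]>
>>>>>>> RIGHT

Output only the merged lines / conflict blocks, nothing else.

Final LEFT:  [alpha, foxtrot, alpha, juliet, hotel]
Final RIGHT: [india, alpha, alpha, juliet, charlie]
i=0: L=alpha=BASE, R=india -> take RIGHT -> india
i=1: L=foxtrot=BASE, R=alpha -> take RIGHT -> alpha
i=2: L=alpha R=alpha -> agree -> alpha
i=3: L=juliet R=juliet -> agree -> juliet
i=4: BASE=juliet L=hotel R=charlie all differ -> CONFLICT

Answer: india
alpha
alpha
juliet
<<<<<<< LEFT
hotel
=======
charlie
>>>>>>> RIGHT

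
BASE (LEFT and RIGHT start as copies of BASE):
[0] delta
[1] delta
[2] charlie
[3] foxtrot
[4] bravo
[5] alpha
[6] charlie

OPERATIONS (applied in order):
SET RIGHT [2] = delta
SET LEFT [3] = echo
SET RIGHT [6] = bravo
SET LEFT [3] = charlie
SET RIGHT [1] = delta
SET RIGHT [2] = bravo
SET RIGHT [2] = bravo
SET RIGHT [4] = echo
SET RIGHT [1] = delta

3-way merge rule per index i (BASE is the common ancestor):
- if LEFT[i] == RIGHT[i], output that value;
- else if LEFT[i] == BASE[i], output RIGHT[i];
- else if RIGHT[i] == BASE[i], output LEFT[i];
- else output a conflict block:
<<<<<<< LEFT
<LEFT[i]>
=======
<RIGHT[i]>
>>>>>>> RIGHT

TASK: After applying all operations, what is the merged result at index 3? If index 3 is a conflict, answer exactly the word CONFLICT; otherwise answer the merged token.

Final LEFT:  [delta, delta, charlie, charlie, bravo, alpha, charlie]
Final RIGHT: [delta, delta, bravo, foxtrot, echo, alpha, bravo]
i=0: L=delta R=delta -> agree -> delta
i=1: L=delta R=delta -> agree -> delta
i=2: L=charlie=BASE, R=bravo -> take RIGHT -> bravo
i=3: L=charlie, R=foxtrot=BASE -> take LEFT -> charlie
i=4: L=bravo=BASE, R=echo -> take RIGHT -> echo
i=5: L=alpha R=alpha -> agree -> alpha
i=6: L=charlie=BASE, R=bravo -> take RIGHT -> bravo
Index 3 -> charlie

Answer: charlie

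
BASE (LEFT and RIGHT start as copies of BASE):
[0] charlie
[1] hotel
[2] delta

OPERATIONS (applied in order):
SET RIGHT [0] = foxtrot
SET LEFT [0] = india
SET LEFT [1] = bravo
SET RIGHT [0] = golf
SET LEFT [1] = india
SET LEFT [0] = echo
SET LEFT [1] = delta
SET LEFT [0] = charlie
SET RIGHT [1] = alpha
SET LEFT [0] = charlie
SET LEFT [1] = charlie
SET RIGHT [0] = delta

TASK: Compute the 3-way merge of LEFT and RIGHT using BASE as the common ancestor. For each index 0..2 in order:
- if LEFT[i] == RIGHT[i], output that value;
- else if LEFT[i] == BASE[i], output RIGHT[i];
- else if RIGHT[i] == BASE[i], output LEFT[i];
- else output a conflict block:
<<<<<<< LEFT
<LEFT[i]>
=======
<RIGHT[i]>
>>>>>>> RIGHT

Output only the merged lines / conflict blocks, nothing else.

Answer: delta
<<<<<<< LEFT
charlie
=======
alpha
>>>>>>> RIGHT
delta

Derivation:
Final LEFT:  [charlie, charlie, delta]
Final RIGHT: [delta, alpha, delta]
i=0: L=charlie=BASE, R=delta -> take RIGHT -> delta
i=1: BASE=hotel L=charlie R=alpha all differ -> CONFLICT
i=2: L=delta R=delta -> agree -> delta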